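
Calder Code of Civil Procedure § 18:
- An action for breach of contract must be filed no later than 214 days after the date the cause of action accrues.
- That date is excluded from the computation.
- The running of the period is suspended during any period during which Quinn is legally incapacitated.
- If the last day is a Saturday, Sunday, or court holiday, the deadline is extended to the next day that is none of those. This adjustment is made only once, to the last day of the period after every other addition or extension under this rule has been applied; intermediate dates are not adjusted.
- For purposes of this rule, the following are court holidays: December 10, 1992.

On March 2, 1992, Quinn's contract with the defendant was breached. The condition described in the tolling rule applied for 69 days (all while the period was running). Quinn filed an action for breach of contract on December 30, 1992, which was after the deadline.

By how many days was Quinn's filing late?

214 days after March 2, 1992 is October 2, 1992.
Tolling adds 69 days: October 2, 1992 + 69 days = December 10, 1992.
December 10, 1992 is a listed holiday. The next qualifying day is December 11, 1992.
The deadline is December 11, 1992; from December 11, 1992 to December 30, 1992 is 19 days.

19 days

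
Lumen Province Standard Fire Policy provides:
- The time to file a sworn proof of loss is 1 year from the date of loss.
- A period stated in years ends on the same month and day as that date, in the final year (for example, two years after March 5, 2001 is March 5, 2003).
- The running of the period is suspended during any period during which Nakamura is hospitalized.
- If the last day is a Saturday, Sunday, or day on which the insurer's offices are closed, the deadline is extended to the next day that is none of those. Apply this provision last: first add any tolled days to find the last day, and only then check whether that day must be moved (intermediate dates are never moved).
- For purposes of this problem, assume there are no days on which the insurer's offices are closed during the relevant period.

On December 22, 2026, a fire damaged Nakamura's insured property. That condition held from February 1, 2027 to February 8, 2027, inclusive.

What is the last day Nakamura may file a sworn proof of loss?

December 30, 2027

1 year after December 22, 2026 is December 22, 2027.
From February 1, 2027 through February 8, 2027 inclusive is 8 days; tolling adds 8 days: December 22, 2027 + 8 days = December 30, 2027.
December 30, 2027 is a Thursday and not a day on which the insurer's offices are closed, so no extension applies.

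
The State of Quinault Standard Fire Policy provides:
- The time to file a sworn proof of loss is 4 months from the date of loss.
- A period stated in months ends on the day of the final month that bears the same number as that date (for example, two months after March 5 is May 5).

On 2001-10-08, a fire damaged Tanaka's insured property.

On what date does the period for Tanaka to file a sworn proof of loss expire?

4 months after 2001-10-08 is February 8, 2002.

February 8, 2002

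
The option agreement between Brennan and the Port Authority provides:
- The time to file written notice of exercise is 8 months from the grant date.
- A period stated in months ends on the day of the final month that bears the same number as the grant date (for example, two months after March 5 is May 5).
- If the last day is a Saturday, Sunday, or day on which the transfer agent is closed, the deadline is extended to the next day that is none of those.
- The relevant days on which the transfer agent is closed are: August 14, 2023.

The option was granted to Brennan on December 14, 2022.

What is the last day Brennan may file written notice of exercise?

August 15, 2023

8 months after December 14, 2022 is August 14, 2023.
August 14, 2023 is a listed holiday. The next qualifying day is August 15, 2023.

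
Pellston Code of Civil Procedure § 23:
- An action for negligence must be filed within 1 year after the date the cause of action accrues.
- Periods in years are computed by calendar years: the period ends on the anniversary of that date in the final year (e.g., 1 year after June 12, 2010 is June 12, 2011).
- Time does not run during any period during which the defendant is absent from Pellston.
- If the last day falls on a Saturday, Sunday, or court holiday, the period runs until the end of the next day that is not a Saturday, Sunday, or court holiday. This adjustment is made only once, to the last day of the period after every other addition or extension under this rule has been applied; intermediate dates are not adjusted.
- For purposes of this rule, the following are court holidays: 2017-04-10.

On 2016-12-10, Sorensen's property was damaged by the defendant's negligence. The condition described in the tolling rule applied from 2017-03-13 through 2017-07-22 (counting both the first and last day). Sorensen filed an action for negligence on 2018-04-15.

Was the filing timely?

Yes

1 year after 2016-12-10 is December 10, 2017.
From March 13, 2017 through July 22, 2017 inclusive is 132 days; tolling adds 132 days: December 10, 2017 + 132 days = April 21, 2018.
April 21, 2018 is Saturday; April 22, 2018 is Sunday. The next qualifying day is April 23, 2018.
The deadline is April 23, 2018; the filing on April 15, 2018 is on or before that date.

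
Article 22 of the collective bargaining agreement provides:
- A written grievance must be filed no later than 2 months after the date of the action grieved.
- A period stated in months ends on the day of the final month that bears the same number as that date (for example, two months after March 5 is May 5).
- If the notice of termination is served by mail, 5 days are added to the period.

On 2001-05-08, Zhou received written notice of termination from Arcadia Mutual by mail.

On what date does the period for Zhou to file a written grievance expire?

2 months after 2001-05-08 is July 8, 2001.
Service was by mail, adding 5 days: July 8, 2001 + 5 days = July 13, 2001.

July 13, 2001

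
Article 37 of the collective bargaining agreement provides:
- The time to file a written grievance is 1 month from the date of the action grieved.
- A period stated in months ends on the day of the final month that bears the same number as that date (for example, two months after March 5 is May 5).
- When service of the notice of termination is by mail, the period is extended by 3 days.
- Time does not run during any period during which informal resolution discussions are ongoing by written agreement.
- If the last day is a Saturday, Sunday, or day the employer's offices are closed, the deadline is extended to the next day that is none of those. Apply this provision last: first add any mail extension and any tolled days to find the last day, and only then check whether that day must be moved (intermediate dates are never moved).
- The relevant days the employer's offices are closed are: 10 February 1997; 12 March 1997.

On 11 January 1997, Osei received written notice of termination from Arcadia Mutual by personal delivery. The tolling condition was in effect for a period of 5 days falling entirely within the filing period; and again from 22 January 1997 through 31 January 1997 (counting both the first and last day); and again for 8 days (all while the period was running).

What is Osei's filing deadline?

March 6, 1997

1 month after 11 January 1997 is February 11, 1997.
Service was not by mail, so no mail extension applies.
Tolling adds 5 days: February 11, 1997 + 5 days = February 16, 1997.
From January 22, 1997 through January 31, 1997 inclusive is 10 days; tolling adds 10 days: February 16, 1997 + 10 days = February 26, 1997.
Tolling adds 8 days: February 26, 1997 + 8 days = March 6, 1997.
March 6, 1997 is a Thursday and not a day the employer's offices are closed, so no extension applies.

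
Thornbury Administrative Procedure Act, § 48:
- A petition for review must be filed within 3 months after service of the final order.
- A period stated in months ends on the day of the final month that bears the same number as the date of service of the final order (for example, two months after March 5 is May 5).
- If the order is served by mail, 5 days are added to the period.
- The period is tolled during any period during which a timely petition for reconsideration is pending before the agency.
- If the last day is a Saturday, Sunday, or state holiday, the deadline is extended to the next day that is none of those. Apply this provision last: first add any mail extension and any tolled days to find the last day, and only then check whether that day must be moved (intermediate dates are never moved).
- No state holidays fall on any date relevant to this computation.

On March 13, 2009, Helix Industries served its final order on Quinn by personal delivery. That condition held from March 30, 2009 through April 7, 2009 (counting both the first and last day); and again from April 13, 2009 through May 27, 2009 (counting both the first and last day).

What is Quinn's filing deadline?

3 months after March 13, 2009 is June 13, 2009.
Service was not by mail, so no mail extension applies.
From March 30, 2009 through April 7, 2009 inclusive is 9 days; tolling adds 9 days: June 13, 2009 + 9 days = June 22, 2009.
From April 13, 2009 through May 27, 2009 inclusive is 45 days; tolling adds 45 days: June 22, 2009 + 45 days = August 6, 2009.
August 6, 2009 is a Thursday and not a state holiday, so no extension applies.

August 6, 2009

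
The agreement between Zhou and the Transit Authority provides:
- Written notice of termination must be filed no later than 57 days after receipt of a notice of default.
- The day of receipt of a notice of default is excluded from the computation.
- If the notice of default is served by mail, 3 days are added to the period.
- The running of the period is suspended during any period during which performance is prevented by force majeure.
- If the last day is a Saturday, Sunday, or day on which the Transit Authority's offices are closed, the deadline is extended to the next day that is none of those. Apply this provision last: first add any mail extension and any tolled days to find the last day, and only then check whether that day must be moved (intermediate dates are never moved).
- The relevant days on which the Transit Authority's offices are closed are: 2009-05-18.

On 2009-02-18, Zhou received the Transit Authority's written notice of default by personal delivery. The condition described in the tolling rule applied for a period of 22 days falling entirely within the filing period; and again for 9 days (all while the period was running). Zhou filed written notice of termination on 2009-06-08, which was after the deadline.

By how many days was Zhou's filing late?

57 days after 2009-02-18 is April 16, 2009.
Service was not by mail, so no mail extension applies.
Tolling adds 22 days: April 16, 2009 + 22 days = May 8, 2009.
Tolling adds 9 days: May 8, 2009 + 9 days = May 17, 2009.
May 17, 2009 is Sunday; May 18, 2009 is a listed holiday. The next qualifying day is May 19, 2009.
The deadline is May 19, 2009; from May 19, 2009 to June 8, 2009 is 20 days.

20 days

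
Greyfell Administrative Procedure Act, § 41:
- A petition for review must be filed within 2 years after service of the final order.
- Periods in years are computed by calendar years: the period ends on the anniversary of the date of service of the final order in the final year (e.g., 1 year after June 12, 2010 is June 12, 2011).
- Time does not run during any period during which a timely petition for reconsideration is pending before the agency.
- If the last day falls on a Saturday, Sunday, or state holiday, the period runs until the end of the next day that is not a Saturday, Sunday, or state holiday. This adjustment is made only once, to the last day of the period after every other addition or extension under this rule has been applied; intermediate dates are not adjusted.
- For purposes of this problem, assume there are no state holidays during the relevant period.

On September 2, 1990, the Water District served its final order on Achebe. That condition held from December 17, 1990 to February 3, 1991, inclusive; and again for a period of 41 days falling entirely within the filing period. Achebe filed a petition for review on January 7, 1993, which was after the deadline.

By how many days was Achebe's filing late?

37 days

2 years after September 2, 1990 is September 2, 1992.
From December 17, 1990 through February 3, 1991 inclusive is 49 days; tolling adds 49 days: September 2, 1992 + 49 days = October 21, 1992.
Tolling adds 41 days: October 21, 1992 + 41 days = December 1, 1992.
December 1, 1992 is a Tuesday and not a state holiday, so no extension applies.
The deadline is December 1, 1992; from December 1, 1992 to January 7, 1993 is 37 days.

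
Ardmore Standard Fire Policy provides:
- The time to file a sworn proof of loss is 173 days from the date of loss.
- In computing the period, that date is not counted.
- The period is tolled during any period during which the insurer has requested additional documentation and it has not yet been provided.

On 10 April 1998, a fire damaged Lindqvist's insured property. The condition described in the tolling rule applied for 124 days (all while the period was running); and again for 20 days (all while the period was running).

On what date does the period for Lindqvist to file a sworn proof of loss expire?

173 days after 10 April 1998 is September 30, 1998.
Tolling adds 124 days: September 30, 1998 + 124 days = February 1, 1999.
Tolling adds 20 days: February 1, 1999 + 20 days = February 21, 1999.

February 21, 1999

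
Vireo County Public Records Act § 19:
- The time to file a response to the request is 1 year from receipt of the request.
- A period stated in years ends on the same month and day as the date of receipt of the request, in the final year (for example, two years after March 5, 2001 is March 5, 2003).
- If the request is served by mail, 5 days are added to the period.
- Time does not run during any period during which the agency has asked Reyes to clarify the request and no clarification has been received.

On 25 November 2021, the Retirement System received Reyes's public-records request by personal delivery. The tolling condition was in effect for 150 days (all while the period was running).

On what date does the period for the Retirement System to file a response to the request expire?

April 24, 2023

1 year after 25 November 2021 is November 25, 2022.
Service was not by mail, so no mail extension applies.
Tolling adds 150 days: November 25, 2022 + 150 days = April 24, 2023.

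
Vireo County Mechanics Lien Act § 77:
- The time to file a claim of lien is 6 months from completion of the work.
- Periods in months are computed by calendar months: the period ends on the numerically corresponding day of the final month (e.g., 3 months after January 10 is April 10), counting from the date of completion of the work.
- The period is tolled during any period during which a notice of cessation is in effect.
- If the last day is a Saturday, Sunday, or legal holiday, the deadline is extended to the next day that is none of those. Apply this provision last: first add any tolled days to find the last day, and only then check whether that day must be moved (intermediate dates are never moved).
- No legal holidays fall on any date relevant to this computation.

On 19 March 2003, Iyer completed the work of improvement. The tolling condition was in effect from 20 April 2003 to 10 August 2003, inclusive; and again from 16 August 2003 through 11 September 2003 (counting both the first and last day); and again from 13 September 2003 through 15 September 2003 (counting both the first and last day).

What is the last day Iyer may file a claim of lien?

February 9, 2004

6 months after 19 March 2003 is September 19, 2003.
From April 20, 2003 through August 10, 2003 inclusive is 113 days; tolling adds 113 days: September 19, 2003 + 113 days = January 10, 2004.
From August 16, 2003 through September 11, 2003 inclusive is 27 days; tolling adds 27 days: January 10, 2004 + 27 days = February 6, 2004.
From September 13, 2003 through September 15, 2003 inclusive is 3 days; tolling adds 3 days: February 6, 2004 + 3 days = February 9, 2004.
February 9, 2004 is a Monday and not a legal holiday, so no extension applies.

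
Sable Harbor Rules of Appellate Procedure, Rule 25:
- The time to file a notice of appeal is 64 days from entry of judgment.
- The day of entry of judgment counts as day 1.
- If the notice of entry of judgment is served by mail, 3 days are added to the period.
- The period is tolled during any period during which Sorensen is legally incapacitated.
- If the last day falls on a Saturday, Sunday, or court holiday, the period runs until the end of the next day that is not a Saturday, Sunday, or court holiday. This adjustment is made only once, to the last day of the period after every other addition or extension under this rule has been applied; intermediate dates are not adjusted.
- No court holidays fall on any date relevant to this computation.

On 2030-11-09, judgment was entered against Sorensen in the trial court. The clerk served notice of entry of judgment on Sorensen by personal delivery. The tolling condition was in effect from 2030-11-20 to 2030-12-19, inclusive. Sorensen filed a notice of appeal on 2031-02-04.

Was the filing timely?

Yes

Counting 2030-11-09 as day 1, day 64 is January 11, 2031.
Service was not by mail, so no mail extension applies.
From November 20, 2030 through December 19, 2030 inclusive is 30 days; tolling adds 30 days: January 11, 2031 + 30 days = February 10, 2031.
February 10, 2031 is a Monday and not a court holiday, so no extension applies.
The deadline is February 10, 2031; the filing on February 4, 2031 is on or before that date.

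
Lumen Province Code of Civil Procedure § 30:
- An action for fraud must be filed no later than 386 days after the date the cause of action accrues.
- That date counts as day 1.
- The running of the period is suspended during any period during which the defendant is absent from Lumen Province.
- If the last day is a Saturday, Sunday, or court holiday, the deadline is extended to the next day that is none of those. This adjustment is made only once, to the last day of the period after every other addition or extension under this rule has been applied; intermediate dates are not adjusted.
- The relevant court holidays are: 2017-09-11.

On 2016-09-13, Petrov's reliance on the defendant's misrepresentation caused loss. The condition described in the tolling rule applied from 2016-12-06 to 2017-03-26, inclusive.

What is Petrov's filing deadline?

January 22, 2018

Counting 2016-09-13 as day 1, day 386 is October 3, 2017.
From December 6, 2016 through March 26, 2017 inclusive is 111 days; tolling adds 111 days: October 3, 2017 + 111 days = January 22, 2018.
January 22, 2018 is a Monday and not a court holiday, so no extension applies.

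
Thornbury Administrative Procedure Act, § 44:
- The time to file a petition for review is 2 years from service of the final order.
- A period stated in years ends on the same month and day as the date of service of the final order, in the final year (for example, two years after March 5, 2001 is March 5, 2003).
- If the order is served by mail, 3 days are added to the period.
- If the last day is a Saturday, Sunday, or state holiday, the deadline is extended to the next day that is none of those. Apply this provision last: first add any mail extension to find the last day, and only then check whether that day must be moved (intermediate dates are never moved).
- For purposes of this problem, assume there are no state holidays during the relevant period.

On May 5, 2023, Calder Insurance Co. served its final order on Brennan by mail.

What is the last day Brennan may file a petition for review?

2 years after May 5, 2023 is May 5, 2025.
Service was by mail, adding 3 days: May 5, 2025 + 3 days = May 8, 2025.
May 8, 2025 is a Thursday and not a state holiday, so no extension applies.

May 8, 2025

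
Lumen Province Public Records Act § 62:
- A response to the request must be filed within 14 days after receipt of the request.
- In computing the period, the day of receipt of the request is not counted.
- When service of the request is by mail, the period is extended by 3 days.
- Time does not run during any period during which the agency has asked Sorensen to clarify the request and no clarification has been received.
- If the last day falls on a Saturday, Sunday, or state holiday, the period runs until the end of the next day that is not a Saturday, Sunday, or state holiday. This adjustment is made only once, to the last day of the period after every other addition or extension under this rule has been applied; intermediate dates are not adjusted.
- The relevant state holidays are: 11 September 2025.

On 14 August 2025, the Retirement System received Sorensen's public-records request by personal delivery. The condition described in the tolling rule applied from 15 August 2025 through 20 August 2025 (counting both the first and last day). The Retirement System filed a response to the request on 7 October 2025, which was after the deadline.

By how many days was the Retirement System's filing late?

14 days after 14 August 2025 is August 28, 2025.
Service was not by mail, so no mail extension applies.
From August 15, 2025 through August 20, 2025 inclusive is 6 days; tolling adds 6 days: August 28, 2025 + 6 days = September 3, 2025.
September 3, 2025 is a Wednesday and not a state holiday, so no extension applies.
The deadline is September 3, 2025; from September 3, 2025 to October 7, 2025 is 34 days.

34 days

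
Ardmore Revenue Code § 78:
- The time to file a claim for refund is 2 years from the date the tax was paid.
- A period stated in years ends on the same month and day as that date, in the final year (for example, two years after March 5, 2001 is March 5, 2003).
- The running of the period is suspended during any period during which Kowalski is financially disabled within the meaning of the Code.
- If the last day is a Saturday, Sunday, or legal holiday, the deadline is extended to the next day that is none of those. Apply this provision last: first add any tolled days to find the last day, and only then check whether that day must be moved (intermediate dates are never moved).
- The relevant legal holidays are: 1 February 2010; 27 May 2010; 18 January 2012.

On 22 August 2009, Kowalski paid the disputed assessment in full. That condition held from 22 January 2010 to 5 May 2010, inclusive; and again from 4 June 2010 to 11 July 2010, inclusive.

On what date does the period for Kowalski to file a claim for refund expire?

2 years after 22 August 2009 is August 22, 2011.
From January 22, 2010 through May 5, 2010 inclusive is 104 days; tolling adds 104 days: August 22, 2011 + 104 days = December 4, 2011.
From June 4, 2010 through July 11, 2010 inclusive is 38 days; tolling adds 38 days: December 4, 2011 + 38 days = January 11, 2012.
January 11, 2012 is a Wednesday and not a legal holiday, so no extension applies.

January 11, 2012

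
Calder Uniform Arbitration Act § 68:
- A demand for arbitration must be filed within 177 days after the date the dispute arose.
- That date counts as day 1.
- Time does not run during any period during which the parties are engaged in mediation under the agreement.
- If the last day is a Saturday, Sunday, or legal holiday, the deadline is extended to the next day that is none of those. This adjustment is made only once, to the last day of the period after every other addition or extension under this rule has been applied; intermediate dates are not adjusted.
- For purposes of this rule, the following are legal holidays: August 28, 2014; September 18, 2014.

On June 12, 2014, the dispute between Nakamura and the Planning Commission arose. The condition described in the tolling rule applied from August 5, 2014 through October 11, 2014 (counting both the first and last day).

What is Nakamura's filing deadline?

February 11, 2015

Counting June 12, 2014 as day 1, day 177 is December 5, 2014.
From August 5, 2014 through October 11, 2014 inclusive is 68 days; tolling adds 68 days: December 5, 2014 + 68 days = February 11, 2015.
February 11, 2015 is a Wednesday and not a legal holiday, so no extension applies.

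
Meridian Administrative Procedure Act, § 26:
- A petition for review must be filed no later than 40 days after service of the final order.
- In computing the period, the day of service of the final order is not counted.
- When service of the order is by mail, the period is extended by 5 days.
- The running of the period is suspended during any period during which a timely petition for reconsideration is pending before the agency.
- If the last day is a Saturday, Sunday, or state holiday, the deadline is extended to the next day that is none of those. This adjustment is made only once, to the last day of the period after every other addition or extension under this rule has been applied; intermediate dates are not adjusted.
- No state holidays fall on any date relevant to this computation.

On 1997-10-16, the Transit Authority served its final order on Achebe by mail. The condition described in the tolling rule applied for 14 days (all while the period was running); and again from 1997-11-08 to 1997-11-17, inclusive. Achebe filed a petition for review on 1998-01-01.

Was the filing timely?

40 days after 1997-10-16 is November 25, 1997.
Service was by mail, adding 5 days: November 25, 1997 + 5 days = November 30, 1997.
Tolling adds 14 days: November 30, 1997 + 14 days = December 14, 1997.
From November 8, 1997 through November 17, 1997 inclusive is 10 days; tolling adds 10 days: December 14, 1997 + 10 days = December 24, 1997.
December 24, 1997 is a Wednesday and not a state holiday, so no extension applies.
The deadline is December 24, 1997; the filing on January 1, 1998 is after that date.

No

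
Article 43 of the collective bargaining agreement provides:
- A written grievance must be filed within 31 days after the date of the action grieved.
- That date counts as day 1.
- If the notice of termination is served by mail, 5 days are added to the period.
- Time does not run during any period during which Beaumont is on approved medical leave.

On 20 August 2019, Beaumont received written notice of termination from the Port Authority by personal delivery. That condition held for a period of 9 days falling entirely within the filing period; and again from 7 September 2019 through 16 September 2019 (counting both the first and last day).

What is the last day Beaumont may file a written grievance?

October 8, 2019

Counting 20 August 2019 as day 1, day 31 is September 19, 2019.
Service was not by mail, so no mail extension applies.
Tolling adds 9 days: September 19, 2019 + 9 days = September 28, 2019.
From September 7, 2019 through September 16, 2019 inclusive is 10 days; tolling adds 10 days: September 28, 2019 + 10 days = October 8, 2019.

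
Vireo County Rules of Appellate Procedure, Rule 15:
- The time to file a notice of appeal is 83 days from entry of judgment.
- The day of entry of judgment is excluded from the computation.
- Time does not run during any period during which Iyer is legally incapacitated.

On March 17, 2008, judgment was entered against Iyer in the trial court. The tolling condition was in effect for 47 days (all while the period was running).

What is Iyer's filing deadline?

July 25, 2008

83 days after March 17, 2008 is June 8, 2008.
Tolling adds 47 days: June 8, 2008 + 47 days = July 25, 2008.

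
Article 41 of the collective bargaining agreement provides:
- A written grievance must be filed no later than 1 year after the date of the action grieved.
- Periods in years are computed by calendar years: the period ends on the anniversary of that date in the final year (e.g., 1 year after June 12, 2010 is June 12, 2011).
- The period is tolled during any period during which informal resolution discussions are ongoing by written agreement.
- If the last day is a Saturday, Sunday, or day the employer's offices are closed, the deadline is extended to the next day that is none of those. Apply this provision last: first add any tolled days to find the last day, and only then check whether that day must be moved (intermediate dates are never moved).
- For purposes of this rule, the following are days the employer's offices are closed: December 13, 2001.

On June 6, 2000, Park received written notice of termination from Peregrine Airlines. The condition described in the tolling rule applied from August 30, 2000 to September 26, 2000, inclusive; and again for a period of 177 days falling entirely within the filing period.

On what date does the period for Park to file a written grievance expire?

1 year after June 6, 2000 is June 6, 2001.
From August 30, 2000 through September 26, 2000 inclusive is 28 days; tolling adds 28 days: June 6, 2001 + 28 days = July 4, 2001.
Tolling adds 177 days: July 4, 2001 + 177 days = December 28, 2001.
December 28, 2001 is a Friday and not a day the employer's offices are closed, so no extension applies.

December 28, 2001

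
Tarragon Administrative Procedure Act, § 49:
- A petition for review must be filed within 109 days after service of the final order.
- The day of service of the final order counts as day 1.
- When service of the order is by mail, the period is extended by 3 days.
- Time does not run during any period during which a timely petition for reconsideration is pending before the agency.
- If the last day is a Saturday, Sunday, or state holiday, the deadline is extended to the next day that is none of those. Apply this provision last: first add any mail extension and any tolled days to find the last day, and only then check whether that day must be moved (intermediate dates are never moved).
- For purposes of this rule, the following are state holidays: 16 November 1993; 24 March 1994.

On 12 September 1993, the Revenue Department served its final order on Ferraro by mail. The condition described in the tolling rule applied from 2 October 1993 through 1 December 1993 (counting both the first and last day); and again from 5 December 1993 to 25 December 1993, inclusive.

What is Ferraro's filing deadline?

March 25, 1994

Counting 12 September 1993 as day 1, day 109 is December 29, 1993.
Service was by mail, adding 3 days: December 29, 1993 + 3 days = January 1, 1994.
From October 2, 1993 through December 1, 1993 inclusive is 61 days; tolling adds 61 days: January 1, 1994 + 61 days = March 3, 1994.
From December 5, 1993 through December 25, 1993 inclusive is 21 days; tolling adds 21 days: March 3, 1994 + 21 days = March 24, 1994.
March 24, 1994 is a listed holiday. The next qualifying day is March 25, 1994.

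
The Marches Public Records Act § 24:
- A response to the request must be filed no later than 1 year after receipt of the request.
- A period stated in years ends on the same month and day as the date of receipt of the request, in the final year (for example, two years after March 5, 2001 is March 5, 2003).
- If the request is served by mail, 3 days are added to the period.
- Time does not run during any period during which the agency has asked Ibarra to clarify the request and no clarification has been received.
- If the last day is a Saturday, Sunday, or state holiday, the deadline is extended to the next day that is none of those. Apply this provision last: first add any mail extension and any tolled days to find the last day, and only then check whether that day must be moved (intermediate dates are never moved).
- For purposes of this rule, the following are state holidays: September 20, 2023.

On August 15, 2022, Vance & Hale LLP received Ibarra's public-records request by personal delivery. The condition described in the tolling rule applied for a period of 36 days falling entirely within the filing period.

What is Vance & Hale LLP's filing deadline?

September 21, 2023

1 year after August 15, 2022 is August 15, 2023.
Service was not by mail, so no mail extension applies.
Tolling adds 36 days: August 15, 2023 + 36 days = September 20, 2023.
September 20, 2023 is a listed holiday. The next qualifying day is September 21, 2023.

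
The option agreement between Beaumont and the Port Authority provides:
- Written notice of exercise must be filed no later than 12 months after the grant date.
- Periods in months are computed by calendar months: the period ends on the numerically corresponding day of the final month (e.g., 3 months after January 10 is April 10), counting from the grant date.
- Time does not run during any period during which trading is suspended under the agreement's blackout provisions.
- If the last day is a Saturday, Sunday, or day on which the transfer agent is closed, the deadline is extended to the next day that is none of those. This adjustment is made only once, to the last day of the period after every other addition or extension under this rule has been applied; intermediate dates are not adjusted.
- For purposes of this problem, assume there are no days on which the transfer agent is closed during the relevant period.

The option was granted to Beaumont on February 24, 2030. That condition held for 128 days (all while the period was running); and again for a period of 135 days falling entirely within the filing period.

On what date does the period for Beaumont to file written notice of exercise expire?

November 14, 2031

12 months after February 24, 2030 is February 24, 2031.
Tolling adds 128 days: February 24, 2031 + 128 days = July 2, 2031.
Tolling adds 135 days: July 2, 2031 + 135 days = November 14, 2031.
November 14, 2031 is a Friday and not a day on which the transfer agent is closed, so no extension applies.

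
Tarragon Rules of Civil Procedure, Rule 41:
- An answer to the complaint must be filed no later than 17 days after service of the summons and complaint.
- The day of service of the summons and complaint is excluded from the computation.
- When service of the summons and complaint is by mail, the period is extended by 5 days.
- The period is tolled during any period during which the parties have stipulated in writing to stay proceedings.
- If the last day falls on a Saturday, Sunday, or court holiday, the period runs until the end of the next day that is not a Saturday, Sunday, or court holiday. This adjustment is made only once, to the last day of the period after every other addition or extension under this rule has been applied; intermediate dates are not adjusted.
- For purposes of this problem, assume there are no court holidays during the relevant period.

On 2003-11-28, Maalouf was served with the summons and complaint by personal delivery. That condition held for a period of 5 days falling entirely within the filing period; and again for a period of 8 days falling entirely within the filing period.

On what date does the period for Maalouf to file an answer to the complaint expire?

December 29, 2003

17 days after 2003-11-28 is December 15, 2003.
Service was not by mail, so no mail extension applies.
Tolling adds 5 days: December 15, 2003 + 5 days = December 20, 2003.
Tolling adds 8 days: December 20, 2003 + 8 days = December 28, 2003.
December 28, 2003 is Sunday. The next qualifying day is December 29, 2003.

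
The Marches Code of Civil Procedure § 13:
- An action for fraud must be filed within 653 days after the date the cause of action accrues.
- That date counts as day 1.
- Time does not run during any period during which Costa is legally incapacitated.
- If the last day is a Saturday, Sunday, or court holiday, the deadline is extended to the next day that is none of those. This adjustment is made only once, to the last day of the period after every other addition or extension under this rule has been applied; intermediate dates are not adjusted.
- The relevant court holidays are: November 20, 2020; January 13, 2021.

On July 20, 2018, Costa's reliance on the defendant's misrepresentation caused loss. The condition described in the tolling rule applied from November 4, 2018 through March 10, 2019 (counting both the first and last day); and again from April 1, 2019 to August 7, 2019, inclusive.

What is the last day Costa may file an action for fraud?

Counting July 20, 2018 as day 1, day 653 is May 2, 2020.
From November 4, 2018 through March 10, 2019 inclusive is 127 days; tolling adds 127 days: May 2, 2020 + 127 days = September 6, 2020.
From April 1, 2019 through August 7, 2019 inclusive is 129 days; tolling adds 129 days: September 6, 2020 + 129 days = January 13, 2021.
January 13, 2021 is a listed holiday. The next qualifying day is January 14, 2021.

January 14, 2021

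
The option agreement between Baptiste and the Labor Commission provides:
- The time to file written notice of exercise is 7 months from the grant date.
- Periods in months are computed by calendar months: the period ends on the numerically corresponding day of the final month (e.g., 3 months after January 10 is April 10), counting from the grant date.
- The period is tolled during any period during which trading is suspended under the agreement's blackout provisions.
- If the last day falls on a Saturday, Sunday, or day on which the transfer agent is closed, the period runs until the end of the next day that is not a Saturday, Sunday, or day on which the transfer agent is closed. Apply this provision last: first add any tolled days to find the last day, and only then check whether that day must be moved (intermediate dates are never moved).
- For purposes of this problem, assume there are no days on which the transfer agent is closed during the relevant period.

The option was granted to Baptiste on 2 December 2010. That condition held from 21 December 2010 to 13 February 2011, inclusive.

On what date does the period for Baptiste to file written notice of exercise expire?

August 26, 2011

7 months after 2 December 2010 is July 2, 2011.
From December 21, 2010 through February 13, 2011 inclusive is 55 days; tolling adds 55 days: July 2, 2011 + 55 days = August 26, 2011.
August 26, 2011 is a Friday and not a day on which the transfer agent is closed, so no extension applies.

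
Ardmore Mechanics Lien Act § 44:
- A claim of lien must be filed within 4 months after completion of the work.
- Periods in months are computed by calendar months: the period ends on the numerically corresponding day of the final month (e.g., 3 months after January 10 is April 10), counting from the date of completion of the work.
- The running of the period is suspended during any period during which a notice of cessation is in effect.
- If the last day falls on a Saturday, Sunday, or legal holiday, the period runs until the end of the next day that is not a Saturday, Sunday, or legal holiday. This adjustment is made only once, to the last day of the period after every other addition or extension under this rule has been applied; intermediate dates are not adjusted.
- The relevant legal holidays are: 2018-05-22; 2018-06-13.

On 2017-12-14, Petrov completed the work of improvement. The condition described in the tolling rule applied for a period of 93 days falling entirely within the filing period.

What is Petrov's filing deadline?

4 months after 2017-12-14 is April 14, 2018.
Tolling adds 93 days: April 14, 2018 + 93 days = July 16, 2018.
July 16, 2018 is a Monday and not a legal holiday, so no extension applies.

July 16, 2018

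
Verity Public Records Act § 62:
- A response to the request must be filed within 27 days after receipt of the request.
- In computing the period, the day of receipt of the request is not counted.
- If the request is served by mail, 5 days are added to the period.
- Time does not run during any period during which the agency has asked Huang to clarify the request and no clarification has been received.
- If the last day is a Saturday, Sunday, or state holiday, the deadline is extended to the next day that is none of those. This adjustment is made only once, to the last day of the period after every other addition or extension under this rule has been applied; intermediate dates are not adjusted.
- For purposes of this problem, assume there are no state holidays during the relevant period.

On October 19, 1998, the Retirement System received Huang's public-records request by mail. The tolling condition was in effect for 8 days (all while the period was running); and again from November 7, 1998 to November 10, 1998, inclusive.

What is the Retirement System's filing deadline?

27 days after October 19, 1998 is November 15, 1998.
Service was by mail, adding 5 days: November 15, 1998 + 5 days = November 20, 1998.
Tolling adds 8 days: November 20, 1998 + 8 days = November 28, 1998.
From November 7, 1998 through November 10, 1998 inclusive is 4 days; tolling adds 4 days: November 28, 1998 + 4 days = December 2, 1998.
December 2, 1998 is a Wednesday and not a state holiday, so no extension applies.

December 2, 1998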